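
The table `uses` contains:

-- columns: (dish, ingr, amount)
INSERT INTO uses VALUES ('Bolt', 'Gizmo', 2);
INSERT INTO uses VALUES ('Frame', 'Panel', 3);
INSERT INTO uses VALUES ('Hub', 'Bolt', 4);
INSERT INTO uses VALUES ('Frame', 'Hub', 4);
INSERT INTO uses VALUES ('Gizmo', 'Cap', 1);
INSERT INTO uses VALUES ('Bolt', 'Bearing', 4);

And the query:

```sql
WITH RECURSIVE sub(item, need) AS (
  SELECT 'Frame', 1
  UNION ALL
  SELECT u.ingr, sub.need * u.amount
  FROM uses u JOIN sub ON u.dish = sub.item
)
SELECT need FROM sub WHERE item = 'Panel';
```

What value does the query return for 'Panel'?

3

Base: (Frame, need=1).
Iteration 1: components of {Frame} -> Hub = 1*4 = 4, Panel = 1*3 = 3.
Iteration 2: components of {Hub,Panel} -> Bolt = 4*4 = 16.
Iteration 3: components of {Bolt} -> Bearing = 16*4 = 64, Gizmo = 16*2 = 32.
Iteration 4: components of {Bearing,Gizmo} -> Cap = 32*1 = 32.
Iteration 5: no further components; recursion stops.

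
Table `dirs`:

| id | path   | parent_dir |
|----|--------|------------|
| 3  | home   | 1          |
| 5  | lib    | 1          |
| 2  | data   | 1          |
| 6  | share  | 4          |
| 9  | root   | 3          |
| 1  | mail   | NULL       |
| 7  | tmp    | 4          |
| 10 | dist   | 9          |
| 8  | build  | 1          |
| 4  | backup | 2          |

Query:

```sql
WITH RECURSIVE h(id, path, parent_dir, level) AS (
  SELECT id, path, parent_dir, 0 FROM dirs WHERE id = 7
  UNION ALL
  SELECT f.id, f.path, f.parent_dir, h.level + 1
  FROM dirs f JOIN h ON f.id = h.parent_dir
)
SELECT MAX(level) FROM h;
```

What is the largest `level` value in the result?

Base: id=7 (tmp), parent_dir=4, level 0.
Iteration 1: join on id=4 -> backup (id 4, parent_dir=2, level 1).
Iteration 2: join on id=2 -> data (id 2, parent_dir=1, level 2).
Iteration 3: join on id=1 -> mail (id 1, parent_dir=NULL, level 3).
Iteration 4: parent_dir is NULL; no match; recursion stops.
level values: 0, 1, 2, 3; the maximum is 3.

3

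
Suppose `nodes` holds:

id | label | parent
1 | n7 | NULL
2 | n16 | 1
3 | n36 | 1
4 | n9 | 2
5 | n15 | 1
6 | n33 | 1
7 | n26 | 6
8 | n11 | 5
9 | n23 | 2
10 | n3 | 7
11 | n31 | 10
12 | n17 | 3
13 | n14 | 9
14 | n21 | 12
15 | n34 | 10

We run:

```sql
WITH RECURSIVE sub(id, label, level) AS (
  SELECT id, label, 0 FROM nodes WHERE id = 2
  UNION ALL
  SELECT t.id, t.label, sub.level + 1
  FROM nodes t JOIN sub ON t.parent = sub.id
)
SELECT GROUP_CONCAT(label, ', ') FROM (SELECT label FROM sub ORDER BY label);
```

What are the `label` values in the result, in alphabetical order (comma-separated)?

Base: id=2 (n16) at level 0.
Iteration 1: rows with parent in {2} -> n9 (id 4, level 1), n23 (id 9, level 1).
Iteration 2: rows with parent in {4,9} -> n14 (id 13, level 2).
Iteration 3: no rows with parent in {13}; recursion stops.

n14, n16, n23, n9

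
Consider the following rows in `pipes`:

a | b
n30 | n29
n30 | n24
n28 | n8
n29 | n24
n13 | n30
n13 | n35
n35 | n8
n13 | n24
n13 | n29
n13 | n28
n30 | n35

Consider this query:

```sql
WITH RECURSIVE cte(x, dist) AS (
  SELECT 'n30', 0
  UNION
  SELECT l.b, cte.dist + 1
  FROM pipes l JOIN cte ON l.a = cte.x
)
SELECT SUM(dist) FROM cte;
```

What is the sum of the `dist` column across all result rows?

Base: (n30, dist=0).
Iteration 1: edges from {n30} -> (n24, dist=1), (n29, dist=1), (n35, dist=1).
Iteration 2: edges from {n24,n29,n35} -> (n24, dist=2), (n8, dist=2).
Iteration 3: no outgoing edges from {n24,n8}; recursion stops.
SUM(dist) = 0 + 1 + 1 + 1 + 2 + 2 = 7.

7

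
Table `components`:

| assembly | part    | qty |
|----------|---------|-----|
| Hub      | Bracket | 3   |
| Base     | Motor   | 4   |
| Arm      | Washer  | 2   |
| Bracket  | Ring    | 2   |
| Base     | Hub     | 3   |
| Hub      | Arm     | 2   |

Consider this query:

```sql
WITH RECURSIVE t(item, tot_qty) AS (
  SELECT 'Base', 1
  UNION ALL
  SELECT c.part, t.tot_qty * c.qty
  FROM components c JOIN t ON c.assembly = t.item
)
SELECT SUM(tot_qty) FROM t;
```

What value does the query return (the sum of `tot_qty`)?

Base: (Base, tot_qty=1).
Iteration 1: components of {Base} -> Hub = 1*3 = 3, Motor = 1*4 = 4.
Iteration 2: components of {Hub,Motor} -> Arm = 3*2 = 6, Bracket = 3*3 = 9.
Iteration 3: components of {Arm,Bracket} -> Ring = 9*2 = 18, Washer = 6*2 = 12.
Iteration 4: no further components; recursion stops.
SUM(tot_qty) = 1 + 3 + 4 + 9 + 6 + 18 + 12 = 53.

53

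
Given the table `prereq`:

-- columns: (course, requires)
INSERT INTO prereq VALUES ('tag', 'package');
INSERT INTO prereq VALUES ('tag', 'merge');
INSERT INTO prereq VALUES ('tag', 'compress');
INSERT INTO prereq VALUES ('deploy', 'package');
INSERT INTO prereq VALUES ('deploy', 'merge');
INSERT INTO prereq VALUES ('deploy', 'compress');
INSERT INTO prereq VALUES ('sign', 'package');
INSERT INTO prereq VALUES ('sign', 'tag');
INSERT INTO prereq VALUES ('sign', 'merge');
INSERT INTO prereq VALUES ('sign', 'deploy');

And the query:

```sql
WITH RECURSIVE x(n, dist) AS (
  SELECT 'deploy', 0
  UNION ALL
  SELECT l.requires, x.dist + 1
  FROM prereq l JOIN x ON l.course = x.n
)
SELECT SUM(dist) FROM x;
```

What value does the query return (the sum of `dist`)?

Base: (deploy, dist=0).
Iteration 1: edges from {deploy} -> (compress, dist=1), (merge, dist=1), (package, dist=1).
Iteration 2: no outgoing edges from {compress,merge,package}; recursion stops.
SUM(dist) = 0 + 1 + 1 + 1 = 3.

3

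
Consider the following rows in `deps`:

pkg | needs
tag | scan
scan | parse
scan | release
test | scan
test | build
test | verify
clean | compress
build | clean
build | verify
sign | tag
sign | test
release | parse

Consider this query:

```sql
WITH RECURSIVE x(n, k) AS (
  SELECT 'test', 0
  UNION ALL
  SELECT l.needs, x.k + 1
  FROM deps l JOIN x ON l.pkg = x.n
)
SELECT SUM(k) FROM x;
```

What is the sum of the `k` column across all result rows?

Base: (test, k=0).
Iteration 1: edges from {test} -> (build, k=1), (scan, k=1), (verify, k=1).
Iteration 2: edges from {build,scan,verify} -> (clean, k=2), (parse, k=2), (release, k=2), (verify, k=2).
Iteration 3: edges from {clean,parse,release,verify} -> (compress, k=3), (parse, k=3).
Iteration 4: no outgoing edges from {compress,parse}; recursion stops.
SUM(k) = 0 + 1 + 1 + 1 + 2 + 2 + 2 + 2 + 3 + 3 = 17.

17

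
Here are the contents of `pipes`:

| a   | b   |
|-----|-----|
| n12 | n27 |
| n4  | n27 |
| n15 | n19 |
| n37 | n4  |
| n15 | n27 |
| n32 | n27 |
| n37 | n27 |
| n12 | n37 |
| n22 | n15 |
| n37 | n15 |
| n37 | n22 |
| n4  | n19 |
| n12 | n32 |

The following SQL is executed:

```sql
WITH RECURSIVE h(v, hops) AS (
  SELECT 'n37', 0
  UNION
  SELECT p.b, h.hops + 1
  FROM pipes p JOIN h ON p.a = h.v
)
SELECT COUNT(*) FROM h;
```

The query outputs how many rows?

10

Base: (n37, hops=0).
Iteration 1: edges from {n37} -> (n15, hops=1), (n22, hops=1), (n27, hops=1), (n4, hops=1).
Iteration 2: edges from {n15,n22,n27,n4} -> (n15, hops=2), (n19, hops=2), (n27, hops=2). [UNION drops 2 duplicate row(s)]
Iteration 3: edges from {n15,n19,n27} -> (n19, hops=3), (n27, hops=3).
Iteration 4: no outgoing edges from {n19,n27}; recursion stops.
Total rows emitted: 10.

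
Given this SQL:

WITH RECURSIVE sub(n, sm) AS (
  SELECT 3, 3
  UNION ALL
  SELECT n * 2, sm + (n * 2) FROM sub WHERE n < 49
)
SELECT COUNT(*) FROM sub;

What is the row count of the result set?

Base: n=3, sm=3.
Iteration 1: 3 < 49 holds -> n = 3 * 2 = 6, sm = 3 + 6 = 9.
Iteration 2: 6 < 49 holds -> n = 6 * 2 = 12, sm = 9 + 12 = 21.
Iteration 3: 12 < 49 holds -> n = 12 * 2 = 24, sm = 21 + 24 = 45.
Iteration 4: 24 < 49 holds -> n = 24 * 2 = 48, sm = 45 + 48 = 93.
Iteration 5: 48 < 49 holds -> n = 48 * 2 = 96, sm = 93 + 96 = 189.
Iteration 6: 96 < 49 fails; recursion stops.
Total rows emitted: 6.

6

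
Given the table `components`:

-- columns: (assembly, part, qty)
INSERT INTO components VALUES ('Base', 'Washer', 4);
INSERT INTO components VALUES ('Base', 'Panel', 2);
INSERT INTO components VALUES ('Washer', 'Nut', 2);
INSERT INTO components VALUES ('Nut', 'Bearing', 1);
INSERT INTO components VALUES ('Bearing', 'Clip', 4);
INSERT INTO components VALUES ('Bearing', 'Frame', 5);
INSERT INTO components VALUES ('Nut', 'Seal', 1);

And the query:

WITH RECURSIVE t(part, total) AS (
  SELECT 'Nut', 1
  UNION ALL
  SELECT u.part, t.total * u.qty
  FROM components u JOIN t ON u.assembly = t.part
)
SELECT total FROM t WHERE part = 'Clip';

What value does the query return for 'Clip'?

4

Base: (Nut, total=1).
Iteration 1: components of {Nut} -> Bearing = 1*1 = 1, Seal = 1*1 = 1.
Iteration 2: components of {Bearing,Seal} -> Clip = 1*4 = 4, Frame = 1*5 = 5.
Iteration 3: no further components; recursion stops.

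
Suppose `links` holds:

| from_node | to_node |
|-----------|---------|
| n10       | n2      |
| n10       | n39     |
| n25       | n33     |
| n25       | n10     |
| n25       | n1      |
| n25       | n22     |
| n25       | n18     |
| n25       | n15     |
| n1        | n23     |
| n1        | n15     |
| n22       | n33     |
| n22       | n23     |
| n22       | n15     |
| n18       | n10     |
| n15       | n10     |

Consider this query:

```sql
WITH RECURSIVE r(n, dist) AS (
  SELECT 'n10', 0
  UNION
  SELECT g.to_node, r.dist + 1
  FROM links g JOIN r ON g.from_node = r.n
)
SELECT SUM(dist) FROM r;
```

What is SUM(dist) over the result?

2

Base: (n10, dist=0).
Iteration 1: edges from {n10} -> (n2, dist=1), (n39, dist=1).
Iteration 2: no outgoing edges from {n2,n39}; recursion stops.
SUM(dist) = 0 + 1 + 1 = 2.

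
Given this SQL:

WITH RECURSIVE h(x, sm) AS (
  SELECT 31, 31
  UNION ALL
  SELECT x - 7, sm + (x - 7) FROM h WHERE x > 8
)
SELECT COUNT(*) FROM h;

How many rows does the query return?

5

Base: x=31, sm=31.
Iteration 1: 31 > 8 holds -> x = 31 - 7 = 24, sm = 31 + 24 = 55.
Iteration 2: 24 > 8 holds -> x = 24 - 7 = 17, sm = 55 + 17 = 72.
Iteration 3: 17 > 8 holds -> x = 17 - 7 = 10, sm = 72 + 10 = 82.
Iteration 4: 10 > 8 holds -> x = 10 - 7 = 3, sm = 82 + 3 = 85.
Iteration 5: 3 > 8 fails; recursion stops.
Total rows emitted: 5.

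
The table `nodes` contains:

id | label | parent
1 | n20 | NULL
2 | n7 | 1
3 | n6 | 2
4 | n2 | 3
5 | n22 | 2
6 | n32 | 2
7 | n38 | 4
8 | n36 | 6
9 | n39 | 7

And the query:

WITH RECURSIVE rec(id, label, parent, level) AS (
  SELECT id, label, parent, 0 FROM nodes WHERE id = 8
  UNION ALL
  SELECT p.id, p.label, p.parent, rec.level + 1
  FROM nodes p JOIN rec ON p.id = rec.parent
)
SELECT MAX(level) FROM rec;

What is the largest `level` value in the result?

Base: id=8 (n36), parent=6, level 0.
Iteration 1: join on id=6 -> n32 (id 6, parent=2, level 1).
Iteration 2: join on id=2 -> n7 (id 2, parent=1, level 2).
Iteration 3: join on id=1 -> n20 (id 1, parent=NULL, level 3).
Iteration 4: parent is NULL; no match; recursion stops.
level values: 0, 1, 2, 3; the maximum is 3.

3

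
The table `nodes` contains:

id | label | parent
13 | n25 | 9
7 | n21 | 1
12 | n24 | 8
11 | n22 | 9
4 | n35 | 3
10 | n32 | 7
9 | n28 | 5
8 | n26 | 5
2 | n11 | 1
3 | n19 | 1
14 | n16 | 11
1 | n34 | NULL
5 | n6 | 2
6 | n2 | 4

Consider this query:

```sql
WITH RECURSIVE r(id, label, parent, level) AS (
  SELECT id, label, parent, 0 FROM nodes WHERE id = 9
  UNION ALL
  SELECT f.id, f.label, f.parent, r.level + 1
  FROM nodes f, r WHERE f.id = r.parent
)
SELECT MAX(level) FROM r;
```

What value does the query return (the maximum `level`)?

Base: id=9 (n28), parent=5, level 0.
Iteration 1: join on id=5 -> n6 (id 5, parent=2, level 1).
Iteration 2: join on id=2 -> n11 (id 2, parent=1, level 2).
Iteration 3: join on id=1 -> n34 (id 1, parent=NULL, level 3).
Iteration 4: parent is NULL; no match; recursion stops.
level values: 0, 1, 2, 3; the maximum is 3.

3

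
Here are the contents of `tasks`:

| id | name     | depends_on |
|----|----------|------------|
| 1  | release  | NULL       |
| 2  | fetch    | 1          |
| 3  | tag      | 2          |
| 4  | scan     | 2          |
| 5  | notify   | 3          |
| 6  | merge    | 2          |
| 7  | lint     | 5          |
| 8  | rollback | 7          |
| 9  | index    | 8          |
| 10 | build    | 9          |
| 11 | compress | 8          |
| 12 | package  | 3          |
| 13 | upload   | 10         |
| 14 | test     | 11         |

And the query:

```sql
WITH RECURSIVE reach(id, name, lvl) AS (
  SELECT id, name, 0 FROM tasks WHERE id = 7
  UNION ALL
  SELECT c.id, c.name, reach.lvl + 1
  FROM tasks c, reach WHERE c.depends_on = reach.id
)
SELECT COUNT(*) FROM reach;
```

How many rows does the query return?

7

Base: id=7 (lint) at lvl 0.
Iteration 1: rows with depends_on in {7} -> rollback (id 8, lvl 1).
Iteration 2: rows with depends_on in {8} -> index (id 9, lvl 2), compress (id 11, lvl 2).
Iteration 3: rows with depends_on in {9,11} -> build (id 10, lvl 3), test (id 14, lvl 3).
Iteration 4: rows with depends_on in {10,14} -> upload (id 13, lvl 4).
Iteration 5: no rows with depends_on in {13}; recursion stops.
Total rows emitted: 7.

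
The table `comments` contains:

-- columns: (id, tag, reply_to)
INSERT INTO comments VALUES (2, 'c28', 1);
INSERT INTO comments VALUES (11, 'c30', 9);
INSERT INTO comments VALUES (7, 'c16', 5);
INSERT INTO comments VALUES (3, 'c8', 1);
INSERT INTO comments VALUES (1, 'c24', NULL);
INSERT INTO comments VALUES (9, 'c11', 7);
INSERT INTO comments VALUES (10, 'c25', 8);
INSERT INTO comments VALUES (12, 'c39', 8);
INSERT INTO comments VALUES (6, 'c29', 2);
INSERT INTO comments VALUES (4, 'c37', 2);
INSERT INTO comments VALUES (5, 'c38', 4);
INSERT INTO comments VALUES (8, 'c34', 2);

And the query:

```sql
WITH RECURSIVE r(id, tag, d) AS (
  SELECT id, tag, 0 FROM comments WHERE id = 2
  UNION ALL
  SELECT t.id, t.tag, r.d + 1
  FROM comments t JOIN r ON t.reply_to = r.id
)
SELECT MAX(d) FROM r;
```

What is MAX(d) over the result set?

Base: id=2 (c28) at d 0.
Iteration 1: rows with reply_to in {2} -> c37 (id 4, d 1), c29 (id 6, d 1), c34 (id 8, d 1).
Iteration 2: rows with reply_to in {4,6,8} -> c38 (id 5, d 2), c25 (id 10, d 2), c39 (id 12, d 2).
Iteration 3: rows with reply_to in {5,10,12} -> c16 (id 7, d 3).
Iteration 4: rows with reply_to in {7} -> c11 (id 9, d 4).
Iteration 5: rows with reply_to in {9} -> c30 (id 11, d 5).
Iteration 6: no rows with reply_to in {11}; recursion stops.
d values: 0, 1, 1, 1, 2, 2, 2, 3, 4, 5; the maximum is 5.

5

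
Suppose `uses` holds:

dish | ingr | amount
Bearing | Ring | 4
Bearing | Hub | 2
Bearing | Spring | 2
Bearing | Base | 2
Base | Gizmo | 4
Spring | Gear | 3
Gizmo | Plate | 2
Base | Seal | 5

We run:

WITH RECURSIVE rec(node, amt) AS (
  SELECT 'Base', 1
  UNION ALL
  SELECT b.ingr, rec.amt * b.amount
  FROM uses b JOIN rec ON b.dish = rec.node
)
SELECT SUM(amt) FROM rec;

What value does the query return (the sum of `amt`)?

18

Base: (Base, amt=1).
Iteration 1: components of {Base} -> Gizmo = 1*4 = 4, Seal = 1*5 = 5.
Iteration 2: components of {Gizmo,Seal} -> Plate = 4*2 = 8.
Iteration 3: no further components; recursion stops.
SUM(amt) = 1 + 4 + 5 + 8 = 18.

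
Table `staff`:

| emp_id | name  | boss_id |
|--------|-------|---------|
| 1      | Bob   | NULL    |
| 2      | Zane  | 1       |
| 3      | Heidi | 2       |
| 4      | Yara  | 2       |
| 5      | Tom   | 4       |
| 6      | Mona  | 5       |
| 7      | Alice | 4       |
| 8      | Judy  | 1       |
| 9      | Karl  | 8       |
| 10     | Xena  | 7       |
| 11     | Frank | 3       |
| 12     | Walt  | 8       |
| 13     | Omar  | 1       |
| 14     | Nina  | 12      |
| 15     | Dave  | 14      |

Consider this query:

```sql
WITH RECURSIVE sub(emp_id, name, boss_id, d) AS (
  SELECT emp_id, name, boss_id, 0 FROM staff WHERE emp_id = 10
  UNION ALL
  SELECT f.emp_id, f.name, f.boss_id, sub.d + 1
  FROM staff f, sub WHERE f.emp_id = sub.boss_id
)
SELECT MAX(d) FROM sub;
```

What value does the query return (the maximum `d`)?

4

Base: emp_id=10 (Xena), boss_id=7, d 0.
Iteration 1: join on emp_id=7 -> Alice (id 7, boss_id=4, d 1).
Iteration 2: join on emp_id=4 -> Yara (id 4, boss_id=2, d 2).
Iteration 3: join on emp_id=2 -> Zane (id 2, boss_id=1, d 3).
Iteration 4: join on emp_id=1 -> Bob (id 1, boss_id=NULL, d 4).
Iteration 5: boss_id is NULL; no match; recursion stops.
d values: 0, 1, 2, 3, 4; the maximum is 4.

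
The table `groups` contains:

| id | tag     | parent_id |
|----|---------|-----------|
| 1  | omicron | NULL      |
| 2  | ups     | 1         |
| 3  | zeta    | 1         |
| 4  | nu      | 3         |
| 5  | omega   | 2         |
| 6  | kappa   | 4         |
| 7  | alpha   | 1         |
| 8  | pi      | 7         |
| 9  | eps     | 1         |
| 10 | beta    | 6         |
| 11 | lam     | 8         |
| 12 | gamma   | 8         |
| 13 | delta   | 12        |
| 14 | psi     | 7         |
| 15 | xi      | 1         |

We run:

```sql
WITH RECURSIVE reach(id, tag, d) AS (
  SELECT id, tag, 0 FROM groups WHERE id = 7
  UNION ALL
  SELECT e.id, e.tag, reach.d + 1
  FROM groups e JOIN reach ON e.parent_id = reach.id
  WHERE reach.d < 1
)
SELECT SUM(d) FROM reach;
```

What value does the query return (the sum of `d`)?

Base: id=7 (alpha) at d 0.
Iteration 1: rows with parent_id in {7} -> pi (id 8, d 1), psi (id 14, d 1).
Iteration 2: d < 1 fails for all current rows; recursion stops.
SUM(d) = 0 + 1 + 1 = 2.

2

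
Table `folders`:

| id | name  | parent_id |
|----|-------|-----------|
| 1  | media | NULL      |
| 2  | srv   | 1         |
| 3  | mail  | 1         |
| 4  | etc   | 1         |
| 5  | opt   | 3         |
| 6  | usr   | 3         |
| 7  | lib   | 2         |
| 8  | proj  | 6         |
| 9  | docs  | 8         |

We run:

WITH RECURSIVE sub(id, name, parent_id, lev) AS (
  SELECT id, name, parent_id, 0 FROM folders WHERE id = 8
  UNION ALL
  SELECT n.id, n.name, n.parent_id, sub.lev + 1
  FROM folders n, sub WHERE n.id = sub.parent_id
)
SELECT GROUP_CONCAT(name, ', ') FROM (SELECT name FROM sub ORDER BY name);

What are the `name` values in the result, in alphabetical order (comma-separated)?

Base: id=8 (proj), parent_id=6, lev 0.
Iteration 1: join on id=6 -> usr (id 6, parent_id=3, lev 1).
Iteration 2: join on id=3 -> mail (id 3, parent_id=1, lev 2).
Iteration 3: join on id=1 -> media (id 1, parent_id=NULL, lev 3).
Iteration 4: parent_id is NULL; no match; recursion stops.

mail, media, proj, usr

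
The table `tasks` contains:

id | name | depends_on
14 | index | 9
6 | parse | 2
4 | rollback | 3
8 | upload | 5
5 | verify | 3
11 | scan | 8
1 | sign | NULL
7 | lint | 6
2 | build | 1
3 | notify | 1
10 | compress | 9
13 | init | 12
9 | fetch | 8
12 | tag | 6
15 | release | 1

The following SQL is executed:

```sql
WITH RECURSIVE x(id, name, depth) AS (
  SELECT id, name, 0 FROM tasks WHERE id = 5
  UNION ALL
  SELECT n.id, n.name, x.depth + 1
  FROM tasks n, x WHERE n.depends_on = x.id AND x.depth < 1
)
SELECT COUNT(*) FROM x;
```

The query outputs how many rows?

Base: id=5 (verify) at depth 0.
Iteration 1: rows with depends_on in {5} -> upload (id 8, depth 1).
Iteration 2: depth < 1 fails for all current rows; recursion stops.
Total rows emitted: 2.

2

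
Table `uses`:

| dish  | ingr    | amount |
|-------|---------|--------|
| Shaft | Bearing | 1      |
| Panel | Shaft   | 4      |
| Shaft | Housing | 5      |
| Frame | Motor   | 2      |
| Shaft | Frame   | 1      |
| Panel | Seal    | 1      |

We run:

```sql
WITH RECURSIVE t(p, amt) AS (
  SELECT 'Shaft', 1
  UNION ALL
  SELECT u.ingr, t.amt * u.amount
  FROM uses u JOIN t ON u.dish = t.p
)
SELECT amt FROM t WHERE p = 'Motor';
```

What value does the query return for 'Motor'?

Base: (Shaft, amt=1).
Iteration 1: components of {Shaft} -> Bearing = 1*1 = 1, Frame = 1*1 = 1, Housing = 1*5 = 5.
Iteration 2: components of {Bearing,Frame,Housing} -> Motor = 1*2 = 2.
Iteration 3: no further components; recursion stops.

2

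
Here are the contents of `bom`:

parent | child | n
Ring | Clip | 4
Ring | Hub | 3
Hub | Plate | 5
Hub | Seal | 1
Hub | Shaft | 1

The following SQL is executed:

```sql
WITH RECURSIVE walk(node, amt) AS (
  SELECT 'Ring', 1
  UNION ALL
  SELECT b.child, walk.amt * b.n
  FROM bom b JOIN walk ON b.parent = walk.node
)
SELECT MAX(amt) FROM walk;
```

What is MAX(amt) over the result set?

15

Base: (Ring, amt=1).
Iteration 1: components of {Ring} -> Clip = 1*4 = 4, Hub = 1*3 = 3.
Iteration 2: components of {Clip,Hub} -> Plate = 3*5 = 15, Seal = 3*1 = 3, Shaft = 3*1 = 3.
Iteration 3: no further components; recursion stops.
amt values: 1, 4, 3, 15, 3, 3; the maximum is 15.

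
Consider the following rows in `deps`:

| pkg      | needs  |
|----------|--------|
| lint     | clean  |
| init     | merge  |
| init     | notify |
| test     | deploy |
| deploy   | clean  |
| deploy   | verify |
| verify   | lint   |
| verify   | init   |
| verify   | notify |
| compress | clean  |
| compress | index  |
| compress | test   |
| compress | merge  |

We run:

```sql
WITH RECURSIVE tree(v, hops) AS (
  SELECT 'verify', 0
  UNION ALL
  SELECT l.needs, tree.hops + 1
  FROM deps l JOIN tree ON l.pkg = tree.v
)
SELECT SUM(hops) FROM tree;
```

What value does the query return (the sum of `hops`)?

9

Base: (verify, hops=0).
Iteration 1: edges from {verify} -> (init, hops=1), (lint, hops=1), (notify, hops=1).
Iteration 2: edges from {init,lint,notify} -> (clean, hops=2), (merge, hops=2), (notify, hops=2).
Iteration 3: no outgoing edges from {clean,merge,notify}; recursion stops.
SUM(hops) = 0 + 1 + 1 + 1 + 2 + 2 + 2 = 9.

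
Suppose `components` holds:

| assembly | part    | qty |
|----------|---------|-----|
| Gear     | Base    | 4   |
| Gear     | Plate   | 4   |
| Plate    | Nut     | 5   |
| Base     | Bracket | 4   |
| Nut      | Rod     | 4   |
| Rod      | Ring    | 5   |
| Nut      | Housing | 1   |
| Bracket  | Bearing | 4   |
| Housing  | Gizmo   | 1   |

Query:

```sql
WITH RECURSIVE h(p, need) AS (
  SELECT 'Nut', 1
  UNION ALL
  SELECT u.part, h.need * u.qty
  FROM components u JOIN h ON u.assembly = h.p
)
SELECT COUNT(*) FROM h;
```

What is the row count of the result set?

5

Base: (Nut, need=1).
Iteration 1: components of {Nut} -> Housing = 1*1 = 1, Rod = 1*4 = 4.
Iteration 2: components of {Housing,Rod} -> Gizmo = 1*1 = 1, Ring = 4*5 = 20.
Iteration 3: no further components; recursion stops.
Total rows emitted: 5.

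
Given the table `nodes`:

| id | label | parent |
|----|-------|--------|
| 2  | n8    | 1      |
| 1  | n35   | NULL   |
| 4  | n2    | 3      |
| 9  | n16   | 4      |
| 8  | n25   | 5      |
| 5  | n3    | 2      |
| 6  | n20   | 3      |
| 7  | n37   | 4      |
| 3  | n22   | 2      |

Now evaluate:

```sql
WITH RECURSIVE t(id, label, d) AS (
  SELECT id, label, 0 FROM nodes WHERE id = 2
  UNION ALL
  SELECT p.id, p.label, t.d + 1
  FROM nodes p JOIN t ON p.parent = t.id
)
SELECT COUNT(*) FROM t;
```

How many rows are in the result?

Base: id=2 (n8) at d 0.
Iteration 1: rows with parent in {2} -> n22 (id 3, d 1), n3 (id 5, d 1).
Iteration 2: rows with parent in {3,5} -> n2 (id 4, d 2), n20 (id 6, d 2), n25 (id 8, d 2).
Iteration 3: rows with parent in {4,6,8} -> n37 (id 7, d 3), n16 (id 9, d 3).
Iteration 4: no rows with parent in {7,9}; recursion stops.
Total rows emitted: 8.

8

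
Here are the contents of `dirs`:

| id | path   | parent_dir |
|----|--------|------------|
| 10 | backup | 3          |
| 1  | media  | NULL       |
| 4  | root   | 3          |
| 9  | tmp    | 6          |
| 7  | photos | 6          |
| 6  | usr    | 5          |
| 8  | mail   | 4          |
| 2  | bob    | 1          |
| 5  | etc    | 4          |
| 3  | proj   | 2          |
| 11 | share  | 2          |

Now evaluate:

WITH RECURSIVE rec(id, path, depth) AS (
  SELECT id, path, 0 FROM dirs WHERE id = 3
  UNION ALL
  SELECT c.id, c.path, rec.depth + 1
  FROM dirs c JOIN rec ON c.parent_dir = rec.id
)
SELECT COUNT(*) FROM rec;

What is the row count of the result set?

8

Base: id=3 (proj) at depth 0.
Iteration 1: rows with parent_dir in {3} -> root (id 4, depth 1), backup (id 10, depth 1).
Iteration 2: rows with parent_dir in {4,10} -> etc (id 5, depth 2), mail (id 8, depth 2).
Iteration 3: rows with parent_dir in {5,8} -> usr (id 6, depth 3).
Iteration 4: rows with parent_dir in {6} -> photos (id 7, depth 4), tmp (id 9, depth 4).
Iteration 5: no rows with parent_dir in {7,9}; recursion stops.
Total rows emitted: 8.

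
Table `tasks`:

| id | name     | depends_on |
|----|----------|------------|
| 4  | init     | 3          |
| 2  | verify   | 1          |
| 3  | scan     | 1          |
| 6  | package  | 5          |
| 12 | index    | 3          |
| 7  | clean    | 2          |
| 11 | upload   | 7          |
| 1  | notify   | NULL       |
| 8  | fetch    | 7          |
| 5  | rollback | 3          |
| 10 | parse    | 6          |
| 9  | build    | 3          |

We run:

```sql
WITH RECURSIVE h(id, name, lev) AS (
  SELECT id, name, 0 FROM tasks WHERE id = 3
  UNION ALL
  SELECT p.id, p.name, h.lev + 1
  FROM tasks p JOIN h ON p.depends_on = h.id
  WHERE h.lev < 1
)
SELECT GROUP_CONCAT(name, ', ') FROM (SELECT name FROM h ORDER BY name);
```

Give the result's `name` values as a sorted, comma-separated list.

build, index, init, rollback, scan

Base: id=3 (scan) at lev 0.
Iteration 1: rows with depends_on in {3} -> init (id 4, lev 1), rollback (id 5, lev 1), build (id 9, lev 1), index (id 12, lev 1).
Iteration 2: lev < 1 fails for all current rows; recursion stops.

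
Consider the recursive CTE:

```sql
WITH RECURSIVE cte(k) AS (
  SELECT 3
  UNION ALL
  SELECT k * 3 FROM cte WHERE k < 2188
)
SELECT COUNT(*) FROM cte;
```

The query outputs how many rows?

Base: k=3.
Iteration 1: 3 < 2188 holds -> k = 3 * 3 = 9.
Iteration 2: 9 < 2188 holds -> k = 9 * 3 = 27.
Iteration 3: 27 < 2188 holds -> k = 27 * 3 = 81.
Iteration 4: 81 < 2188 holds -> k = 81 * 3 = 243.
Iteration 5: 243 < 2188 holds -> k = 243 * 3 = 729.
Iteration 6: 729 < 2188 holds -> k = 729 * 3 = 2187.
Iteration 7: 2187 < 2188 holds -> k = 2187 * 3 = 6561.
Iteration 8: 6561 < 2188 fails; recursion stops.
Total rows emitted: 8.

8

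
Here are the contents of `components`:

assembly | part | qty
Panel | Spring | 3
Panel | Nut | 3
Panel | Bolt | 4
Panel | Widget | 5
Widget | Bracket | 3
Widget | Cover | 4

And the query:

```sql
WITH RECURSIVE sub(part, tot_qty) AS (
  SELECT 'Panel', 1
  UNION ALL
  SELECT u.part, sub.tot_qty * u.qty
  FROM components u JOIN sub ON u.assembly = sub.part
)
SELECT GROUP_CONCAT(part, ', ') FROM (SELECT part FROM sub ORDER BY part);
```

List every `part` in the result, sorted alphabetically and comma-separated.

Bolt, Bracket, Cover, Nut, Panel, Spring, Widget

Base: (Panel, tot_qty=1).
Iteration 1: components of {Panel} -> Bolt = 1*4 = 4, Nut = 1*3 = 3, Spring = 1*3 = 3, Widget = 1*5 = 5.
Iteration 2: components of {Bolt,Nut,Spring,Widget} -> Bracket = 5*3 = 15, Cover = 5*4 = 20.
Iteration 3: no further components; recursion stops.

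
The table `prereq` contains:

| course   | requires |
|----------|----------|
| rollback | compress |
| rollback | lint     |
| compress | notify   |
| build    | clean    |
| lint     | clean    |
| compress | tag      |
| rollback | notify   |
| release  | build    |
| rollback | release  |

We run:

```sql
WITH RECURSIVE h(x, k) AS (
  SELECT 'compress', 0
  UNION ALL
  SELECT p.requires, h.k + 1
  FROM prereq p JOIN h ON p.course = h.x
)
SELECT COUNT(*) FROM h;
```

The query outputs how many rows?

3

Base: (compress, k=0).
Iteration 1: edges from {compress} -> (notify, k=1), (tag, k=1).
Iteration 2: no outgoing edges from {notify,tag}; recursion stops.
Total rows emitted: 3.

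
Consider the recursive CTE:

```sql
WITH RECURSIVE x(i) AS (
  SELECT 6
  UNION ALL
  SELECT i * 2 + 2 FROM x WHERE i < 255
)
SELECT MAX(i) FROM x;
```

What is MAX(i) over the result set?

Base: i=6.
Iteration 1: 6 < 255 holds -> i = 6 * 2 + 2 = 14.
Iteration 2: 14 < 255 holds -> i = 14 * 2 + 2 = 30.
Iteration 3: 30 < 255 holds -> i = 30 * 2 + 2 = 62.
Iteration 4: 62 < 255 holds -> i = 62 * 2 + 2 = 126.
Iteration 5: 126 < 255 holds -> i = 126 * 2 + 2 = 254.
Iteration 6: 254 < 255 holds -> i = 254 * 2 + 2 = 510.
Iteration 7: 510 < 255 fails; recursion stops.
i values: 6, 14, 30, 62, 126, 254, 510; the maximum is 510.

510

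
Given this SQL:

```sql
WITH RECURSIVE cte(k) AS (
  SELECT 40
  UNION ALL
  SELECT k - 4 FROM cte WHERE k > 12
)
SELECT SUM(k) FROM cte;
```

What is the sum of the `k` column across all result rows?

Base: k=40.
Iteration 1: 40 > 12 holds -> k = 40 - 4 = 36.
Iteration 2: 36 > 12 holds -> k = 36 - 4 = 32.
Iteration 3: 32 > 12 holds -> k = 32 - 4 = 28.
Iteration 4: 28 > 12 holds -> k = 28 - 4 = 24.
Iteration 5: 24 > 12 holds -> k = 24 - 4 = 20.
Iteration 6: 20 > 12 holds -> k = 20 - 4 = 16.
Iteration 7: 16 > 12 holds -> k = 16 - 4 = 12.
Iteration 8: 12 > 12 fails; recursion stops.
SUM(k) = 40 + 36 + 32 + 28 + 24 + 20 + 16 + 12 = 208.

208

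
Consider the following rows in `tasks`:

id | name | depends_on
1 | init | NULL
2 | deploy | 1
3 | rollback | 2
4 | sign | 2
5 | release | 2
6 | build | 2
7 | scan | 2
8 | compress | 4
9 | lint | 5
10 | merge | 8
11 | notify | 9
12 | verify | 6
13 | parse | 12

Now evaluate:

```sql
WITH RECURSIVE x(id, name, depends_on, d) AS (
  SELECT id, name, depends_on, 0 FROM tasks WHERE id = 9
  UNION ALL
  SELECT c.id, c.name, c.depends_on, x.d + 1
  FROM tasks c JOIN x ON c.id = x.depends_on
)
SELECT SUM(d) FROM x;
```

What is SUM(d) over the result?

6

Base: id=9 (lint), depends_on=5, d 0.
Iteration 1: join on id=5 -> release (id 5, depends_on=2, d 1).
Iteration 2: join on id=2 -> deploy (id 2, depends_on=1, d 2).
Iteration 3: join on id=1 -> init (id 1, depends_on=NULL, d 3).
Iteration 4: depends_on is NULL; no match; recursion stops.
SUM(d) = 0 + 1 + 2 + 3 = 6.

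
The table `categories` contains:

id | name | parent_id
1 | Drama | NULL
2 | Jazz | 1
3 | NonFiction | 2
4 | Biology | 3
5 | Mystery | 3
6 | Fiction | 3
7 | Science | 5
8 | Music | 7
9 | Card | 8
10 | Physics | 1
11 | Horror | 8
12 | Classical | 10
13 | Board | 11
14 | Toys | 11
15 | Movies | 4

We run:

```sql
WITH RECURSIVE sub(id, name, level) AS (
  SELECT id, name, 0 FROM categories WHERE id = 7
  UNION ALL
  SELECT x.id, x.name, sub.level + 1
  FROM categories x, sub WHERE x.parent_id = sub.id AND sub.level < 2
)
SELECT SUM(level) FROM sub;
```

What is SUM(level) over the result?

Base: id=7 (Science) at level 0.
Iteration 1: rows with parent_id in {7} -> Music (id 8, level 1).
Iteration 2: rows with parent_id in {8} -> Card (id 9, level 2), Horror (id 11, level 2).
Iteration 3: level < 2 fails for all current rows; recursion stops.
SUM(level) = 0 + 1 + 2 + 2 = 5.

5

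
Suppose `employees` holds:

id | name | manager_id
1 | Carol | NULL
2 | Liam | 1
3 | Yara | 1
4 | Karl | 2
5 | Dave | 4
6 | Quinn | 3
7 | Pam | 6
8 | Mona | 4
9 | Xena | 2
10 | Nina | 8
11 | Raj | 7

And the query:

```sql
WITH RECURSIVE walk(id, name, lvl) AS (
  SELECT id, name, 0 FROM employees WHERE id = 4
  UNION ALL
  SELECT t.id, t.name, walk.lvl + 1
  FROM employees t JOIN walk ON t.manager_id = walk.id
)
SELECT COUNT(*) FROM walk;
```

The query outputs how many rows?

4

Base: id=4 (Karl) at lvl 0.
Iteration 1: rows with manager_id in {4} -> Dave (id 5, lvl 1), Mona (id 8, lvl 1).
Iteration 2: rows with manager_id in {5,8} -> Nina (id 10, lvl 2).
Iteration 3: no rows with manager_id in {10}; recursion stops.
Total rows emitted: 4.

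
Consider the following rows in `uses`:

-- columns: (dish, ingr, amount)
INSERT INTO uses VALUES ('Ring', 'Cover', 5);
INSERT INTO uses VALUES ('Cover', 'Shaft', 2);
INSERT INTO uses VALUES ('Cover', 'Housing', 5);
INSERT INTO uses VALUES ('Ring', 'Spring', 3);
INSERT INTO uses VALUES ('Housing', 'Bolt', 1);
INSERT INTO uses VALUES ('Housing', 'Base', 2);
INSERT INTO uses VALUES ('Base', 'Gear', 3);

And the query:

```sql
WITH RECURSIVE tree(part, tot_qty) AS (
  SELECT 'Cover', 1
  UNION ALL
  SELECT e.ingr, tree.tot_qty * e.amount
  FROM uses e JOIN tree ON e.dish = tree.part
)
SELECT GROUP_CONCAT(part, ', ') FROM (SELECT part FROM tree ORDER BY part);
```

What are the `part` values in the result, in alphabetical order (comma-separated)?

Base: (Cover, tot_qty=1).
Iteration 1: components of {Cover} -> Housing = 1*5 = 5, Shaft = 1*2 = 2.
Iteration 2: components of {Housing,Shaft} -> Base = 5*2 = 10, Bolt = 5*1 = 5.
Iteration 3: components of {Base,Bolt} -> Gear = 10*3 = 30.
Iteration 4: no further components; recursion stops.

Base, Bolt, Cover, Gear, Housing, Shaft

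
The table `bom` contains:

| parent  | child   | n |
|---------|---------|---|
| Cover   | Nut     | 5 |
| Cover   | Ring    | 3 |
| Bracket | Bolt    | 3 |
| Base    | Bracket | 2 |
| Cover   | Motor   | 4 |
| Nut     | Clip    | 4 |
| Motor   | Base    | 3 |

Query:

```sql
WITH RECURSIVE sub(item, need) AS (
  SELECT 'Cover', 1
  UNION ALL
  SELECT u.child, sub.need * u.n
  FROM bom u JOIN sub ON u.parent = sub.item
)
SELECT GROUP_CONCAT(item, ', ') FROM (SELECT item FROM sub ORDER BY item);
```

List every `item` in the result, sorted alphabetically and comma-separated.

Base: (Cover, need=1).
Iteration 1: components of {Cover} -> Motor = 1*4 = 4, Nut = 1*5 = 5, Ring = 1*3 = 3.
Iteration 2: components of {Motor,Nut,Ring} -> Base = 4*3 = 12, Clip = 5*4 = 20.
Iteration 3: components of {Base,Clip} -> Bracket = 12*2 = 24.
Iteration 4: components of {Bracket} -> Bolt = 24*3 = 72.
Iteration 5: no further components; recursion stops.

Base, Bolt, Bracket, Clip, Cover, Motor, Nut, Ring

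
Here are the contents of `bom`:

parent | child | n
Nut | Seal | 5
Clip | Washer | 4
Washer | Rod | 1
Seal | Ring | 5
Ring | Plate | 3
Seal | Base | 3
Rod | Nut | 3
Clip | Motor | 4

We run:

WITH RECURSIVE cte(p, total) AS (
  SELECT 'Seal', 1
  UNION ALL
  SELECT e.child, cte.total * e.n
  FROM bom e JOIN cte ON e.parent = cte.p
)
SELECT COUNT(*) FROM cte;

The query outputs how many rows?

4

Base: (Seal, total=1).
Iteration 1: components of {Seal} -> Base = 1*3 = 3, Ring = 1*5 = 5.
Iteration 2: components of {Base,Ring} -> Plate = 5*3 = 15.
Iteration 3: no further components; recursion stops.
Total rows emitted: 4.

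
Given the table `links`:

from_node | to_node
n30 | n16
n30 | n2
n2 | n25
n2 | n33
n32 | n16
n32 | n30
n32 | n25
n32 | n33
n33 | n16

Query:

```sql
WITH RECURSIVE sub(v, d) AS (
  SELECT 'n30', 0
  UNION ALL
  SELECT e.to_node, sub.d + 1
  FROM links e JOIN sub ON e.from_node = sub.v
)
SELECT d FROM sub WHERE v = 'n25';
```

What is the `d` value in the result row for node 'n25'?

2

Base: (n30, d=0).
Iteration 1: edges from {n30} -> (n16, d=1), (n2, d=1).
Iteration 2: edges from {n16,n2} -> (n25, d=2), (n33, d=2).
Iteration 3: edges from {n25,n33} -> (n16, d=3).
Iteration 4: no outgoing edges from {n16}; recursion stops.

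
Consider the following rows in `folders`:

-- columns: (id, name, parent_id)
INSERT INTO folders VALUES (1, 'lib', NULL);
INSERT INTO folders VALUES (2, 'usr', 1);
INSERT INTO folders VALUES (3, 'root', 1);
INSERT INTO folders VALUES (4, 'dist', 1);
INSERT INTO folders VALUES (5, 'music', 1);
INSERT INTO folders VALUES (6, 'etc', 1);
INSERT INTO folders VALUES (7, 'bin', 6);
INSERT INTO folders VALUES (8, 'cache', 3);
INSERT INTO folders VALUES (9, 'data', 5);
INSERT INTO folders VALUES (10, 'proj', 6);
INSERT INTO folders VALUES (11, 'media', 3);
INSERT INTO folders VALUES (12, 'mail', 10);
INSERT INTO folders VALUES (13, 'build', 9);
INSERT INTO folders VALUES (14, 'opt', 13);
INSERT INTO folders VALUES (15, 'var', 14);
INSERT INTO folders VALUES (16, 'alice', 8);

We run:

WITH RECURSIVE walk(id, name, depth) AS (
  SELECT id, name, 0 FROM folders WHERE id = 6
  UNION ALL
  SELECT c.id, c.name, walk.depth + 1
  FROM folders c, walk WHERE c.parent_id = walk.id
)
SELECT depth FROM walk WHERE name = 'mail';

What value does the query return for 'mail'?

Base: id=6 (etc) at depth 0.
Iteration 1: rows with parent_id in {6} -> bin (id 7, depth 1), proj (id 10, depth 1).
Iteration 2: rows with parent_id in {7,10} -> mail (id 12, depth 2).
Iteration 3: no rows with parent_id in {12}; recursion stops.

2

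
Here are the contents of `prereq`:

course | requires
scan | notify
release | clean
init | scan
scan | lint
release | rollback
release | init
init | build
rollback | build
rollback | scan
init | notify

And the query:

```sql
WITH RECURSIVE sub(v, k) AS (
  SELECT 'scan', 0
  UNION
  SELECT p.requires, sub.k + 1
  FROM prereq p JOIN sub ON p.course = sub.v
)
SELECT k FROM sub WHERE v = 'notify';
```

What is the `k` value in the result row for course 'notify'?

1

Base: (scan, k=0).
Iteration 1: edges from {scan} -> (lint, k=1), (notify, k=1).
Iteration 2: no outgoing edges from {lint,notify}; recursion stops.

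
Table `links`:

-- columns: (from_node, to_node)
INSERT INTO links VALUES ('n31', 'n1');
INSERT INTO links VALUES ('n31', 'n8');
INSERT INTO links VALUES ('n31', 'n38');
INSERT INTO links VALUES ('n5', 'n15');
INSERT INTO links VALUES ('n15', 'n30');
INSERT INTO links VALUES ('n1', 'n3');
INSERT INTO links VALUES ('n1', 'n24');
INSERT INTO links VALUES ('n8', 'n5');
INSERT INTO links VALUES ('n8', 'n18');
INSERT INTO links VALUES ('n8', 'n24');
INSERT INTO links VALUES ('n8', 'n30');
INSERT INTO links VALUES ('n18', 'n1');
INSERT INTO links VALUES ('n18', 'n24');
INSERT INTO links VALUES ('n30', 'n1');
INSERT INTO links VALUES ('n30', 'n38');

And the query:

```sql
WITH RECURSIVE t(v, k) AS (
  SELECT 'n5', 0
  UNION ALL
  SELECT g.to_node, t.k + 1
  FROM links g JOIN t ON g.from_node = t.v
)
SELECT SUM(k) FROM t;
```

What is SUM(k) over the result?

17

Base: (n5, k=0).
Iteration 1: edges from {n5} -> (n15, k=1).
Iteration 2: edges from {n15} -> (n30, k=2).
Iteration 3: edges from {n30} -> (n1, k=3), (n38, k=3).
Iteration 4: edges from {n1,n38} -> (n24, k=4), (n3, k=4).
Iteration 5: no outgoing edges from {n24,n3}; recursion stops.
SUM(k) = 0 + 1 + 2 + 3 + 3 + 4 + 4 = 17.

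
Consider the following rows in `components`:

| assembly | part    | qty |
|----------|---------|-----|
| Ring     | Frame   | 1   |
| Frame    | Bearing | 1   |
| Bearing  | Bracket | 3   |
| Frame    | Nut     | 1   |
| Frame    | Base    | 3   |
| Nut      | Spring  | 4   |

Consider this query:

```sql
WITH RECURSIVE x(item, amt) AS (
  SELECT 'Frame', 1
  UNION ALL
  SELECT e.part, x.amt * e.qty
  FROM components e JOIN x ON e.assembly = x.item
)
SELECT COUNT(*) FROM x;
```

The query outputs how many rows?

Base: (Frame, amt=1).
Iteration 1: components of {Frame} -> Base = 1*3 = 3, Bearing = 1*1 = 1, Nut = 1*1 = 1.
Iteration 2: components of {Base,Bearing,Nut} -> Bracket = 1*3 = 3, Spring = 1*4 = 4.
Iteration 3: no further components; recursion stops.
Total rows emitted: 6.

6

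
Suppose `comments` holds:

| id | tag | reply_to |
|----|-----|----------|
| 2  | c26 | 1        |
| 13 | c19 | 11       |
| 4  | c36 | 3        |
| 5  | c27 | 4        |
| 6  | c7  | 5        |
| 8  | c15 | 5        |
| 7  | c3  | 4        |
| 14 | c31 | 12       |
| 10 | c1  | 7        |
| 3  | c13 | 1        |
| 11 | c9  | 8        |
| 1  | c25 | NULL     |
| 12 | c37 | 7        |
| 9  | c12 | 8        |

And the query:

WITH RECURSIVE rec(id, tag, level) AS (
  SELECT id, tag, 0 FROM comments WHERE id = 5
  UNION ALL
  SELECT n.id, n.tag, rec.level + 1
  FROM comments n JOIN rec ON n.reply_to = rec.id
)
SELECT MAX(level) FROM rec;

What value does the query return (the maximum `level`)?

3

Base: id=5 (c27) at level 0.
Iteration 1: rows with reply_to in {5} -> c7 (id 6, level 1), c15 (id 8, level 1).
Iteration 2: rows with reply_to in {6,8} -> c12 (id 9, level 2), c9 (id 11, level 2).
Iteration 3: rows with reply_to in {9,11} -> c19 (id 13, level 3).
Iteration 4: no rows with reply_to in {13}; recursion stops.
level values: 0, 1, 1, 2, 2, 3; the maximum is 3.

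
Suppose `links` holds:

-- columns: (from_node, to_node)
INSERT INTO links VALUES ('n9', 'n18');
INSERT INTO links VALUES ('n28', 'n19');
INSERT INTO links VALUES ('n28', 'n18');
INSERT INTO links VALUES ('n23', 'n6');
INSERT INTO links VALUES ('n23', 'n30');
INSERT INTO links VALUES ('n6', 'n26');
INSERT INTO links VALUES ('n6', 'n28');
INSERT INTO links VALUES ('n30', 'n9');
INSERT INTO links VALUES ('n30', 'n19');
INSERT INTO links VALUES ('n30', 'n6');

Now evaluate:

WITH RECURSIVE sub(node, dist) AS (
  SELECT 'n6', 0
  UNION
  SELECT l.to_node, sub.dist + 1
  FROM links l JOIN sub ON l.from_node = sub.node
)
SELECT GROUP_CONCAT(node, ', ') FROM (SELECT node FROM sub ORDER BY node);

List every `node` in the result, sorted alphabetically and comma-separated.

Base: (n6, dist=0).
Iteration 1: edges from {n6} -> (n26, dist=1), (n28, dist=1).
Iteration 2: edges from {n26,n28} -> (n18, dist=2), (n19, dist=2).
Iteration 3: no outgoing edges from {n18,n19}; recursion stops.

n18, n19, n26, n28, n6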